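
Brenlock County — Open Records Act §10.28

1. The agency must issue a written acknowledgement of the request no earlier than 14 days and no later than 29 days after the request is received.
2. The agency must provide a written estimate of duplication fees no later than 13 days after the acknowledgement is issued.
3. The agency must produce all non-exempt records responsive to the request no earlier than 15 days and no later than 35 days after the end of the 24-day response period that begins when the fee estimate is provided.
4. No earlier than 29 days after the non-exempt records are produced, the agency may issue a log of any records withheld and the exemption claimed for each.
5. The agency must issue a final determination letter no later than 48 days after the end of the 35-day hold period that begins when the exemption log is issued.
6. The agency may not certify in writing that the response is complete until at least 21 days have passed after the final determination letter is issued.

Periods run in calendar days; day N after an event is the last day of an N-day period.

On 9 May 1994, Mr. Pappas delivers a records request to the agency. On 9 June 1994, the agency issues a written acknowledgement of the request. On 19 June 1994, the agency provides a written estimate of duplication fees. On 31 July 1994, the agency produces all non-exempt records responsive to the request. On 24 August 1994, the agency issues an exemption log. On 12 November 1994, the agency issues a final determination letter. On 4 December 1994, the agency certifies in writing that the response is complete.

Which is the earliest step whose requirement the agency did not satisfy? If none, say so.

(1) the permitted window runs from 9 May 1994 + 14 = 23 May 1994 to 9 May 1994 + 29 = 7 June 1994; done 9 June 1994 — 2 days after the window closed.
The analysis stops there.

Step 1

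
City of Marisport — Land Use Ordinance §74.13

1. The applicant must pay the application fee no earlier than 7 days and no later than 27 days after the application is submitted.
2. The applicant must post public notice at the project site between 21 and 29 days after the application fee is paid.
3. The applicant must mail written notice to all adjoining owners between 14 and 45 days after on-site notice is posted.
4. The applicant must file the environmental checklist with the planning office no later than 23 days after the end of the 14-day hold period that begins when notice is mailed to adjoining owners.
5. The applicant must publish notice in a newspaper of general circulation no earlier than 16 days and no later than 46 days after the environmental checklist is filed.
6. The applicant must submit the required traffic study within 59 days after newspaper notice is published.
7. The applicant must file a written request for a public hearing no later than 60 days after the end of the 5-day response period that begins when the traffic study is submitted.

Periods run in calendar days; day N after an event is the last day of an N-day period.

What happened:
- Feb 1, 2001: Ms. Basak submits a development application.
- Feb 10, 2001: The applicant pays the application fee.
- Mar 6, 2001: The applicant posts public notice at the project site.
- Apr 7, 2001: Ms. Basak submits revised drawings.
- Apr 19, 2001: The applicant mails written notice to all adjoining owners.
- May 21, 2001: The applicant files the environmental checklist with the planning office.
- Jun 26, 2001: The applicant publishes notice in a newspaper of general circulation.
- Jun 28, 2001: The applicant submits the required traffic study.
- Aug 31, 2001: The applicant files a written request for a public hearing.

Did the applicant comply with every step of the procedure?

Yes

Step 1: the window is 7–27 days after Feb 1, 2001 (when the application is submitted), so Feb 8, 2001 through Feb 28, 2001; done Feb 10, 2001, which is between those dates.
Step 2: the window is 21–29 days after Feb 10, 2001 (when the application fee is paid), so Mar 3, 2001 through Mar 11, 2001; done Mar 6, 2001 — within the window.
Step 3: the window is 14–45 days after Mar 6, 2001 (when on-site notice is posted), so Mar 20, 2001 through Apr 20, 2001; done Apr 19, 2001 — within the window.
Step 4: 23 days after May 3, 2001 (end of the 14-day hold period, which began when notice is mailed to adjoining owners on Apr 19, 2001) is May 26, 2001; May 21, 2001 is within that limit.
Step 5: the window is 16–46 days after May 21, 2001 (when the environmental checklist is filed), so Jun 6, 2001 through Jul 6, 2001; done Jun 26, 2001, which is between those dates.
Step 6: 59 days after Jun 26, 2001 (when newspaper notice is published) is Aug 24, 2001; Jun 28, 2001 is within that limit.
Step 7: 60 days after Jul 3, 2001 (end of the 5-day response period, which began when the traffic study is submitted on Jun 28, 2001) is Sep 1, 2001; completed Aug 31, 2001, before the deadline.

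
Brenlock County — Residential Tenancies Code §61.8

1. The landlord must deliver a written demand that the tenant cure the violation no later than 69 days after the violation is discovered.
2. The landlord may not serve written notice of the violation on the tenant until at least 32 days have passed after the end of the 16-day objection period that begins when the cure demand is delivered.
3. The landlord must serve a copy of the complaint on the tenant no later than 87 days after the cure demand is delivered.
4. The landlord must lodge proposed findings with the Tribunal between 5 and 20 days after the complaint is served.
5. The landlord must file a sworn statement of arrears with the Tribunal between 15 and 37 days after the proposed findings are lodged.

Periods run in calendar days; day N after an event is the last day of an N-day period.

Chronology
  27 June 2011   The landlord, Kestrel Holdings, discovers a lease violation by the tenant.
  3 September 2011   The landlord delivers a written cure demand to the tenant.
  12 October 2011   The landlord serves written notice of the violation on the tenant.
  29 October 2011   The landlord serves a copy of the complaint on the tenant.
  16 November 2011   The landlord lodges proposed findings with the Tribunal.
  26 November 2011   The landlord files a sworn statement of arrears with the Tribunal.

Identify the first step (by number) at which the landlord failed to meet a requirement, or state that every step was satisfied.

Step 1: 69 days after 27 June 2011 (when the violation is discovered) is 4 September 2011; done 3 September 2011 — timely.
Step 2: the earliest permitted date is 32 days after 19 September 2011 (end of the 16-day objection period, which began when the cure demand is delivered on 3 September 2011), i.e. 21 October 2011; 12 October 2011 is 9 days before the earliest permitted date.
The analysis stops there.

Step 2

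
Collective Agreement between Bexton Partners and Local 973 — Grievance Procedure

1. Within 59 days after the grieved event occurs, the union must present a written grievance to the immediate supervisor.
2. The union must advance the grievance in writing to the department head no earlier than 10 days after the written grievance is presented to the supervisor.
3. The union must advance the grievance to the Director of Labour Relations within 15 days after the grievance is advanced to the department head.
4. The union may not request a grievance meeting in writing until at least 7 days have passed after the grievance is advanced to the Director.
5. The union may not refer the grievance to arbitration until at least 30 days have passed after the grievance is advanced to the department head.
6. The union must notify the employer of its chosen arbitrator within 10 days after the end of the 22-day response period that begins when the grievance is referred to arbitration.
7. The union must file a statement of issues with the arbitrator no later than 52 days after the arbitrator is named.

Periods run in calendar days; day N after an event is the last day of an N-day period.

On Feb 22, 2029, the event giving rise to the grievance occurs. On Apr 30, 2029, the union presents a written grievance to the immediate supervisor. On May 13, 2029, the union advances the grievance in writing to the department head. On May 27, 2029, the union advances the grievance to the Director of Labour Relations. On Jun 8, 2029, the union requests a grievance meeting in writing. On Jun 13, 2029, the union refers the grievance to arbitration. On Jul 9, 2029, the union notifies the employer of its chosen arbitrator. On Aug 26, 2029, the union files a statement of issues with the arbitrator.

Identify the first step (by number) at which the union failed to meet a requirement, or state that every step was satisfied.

Step 1

(1) due by Feb 22, 2029 + 59 days = Apr 22, 2029; not done until Apr 30, 2029, 8 days after the deadline.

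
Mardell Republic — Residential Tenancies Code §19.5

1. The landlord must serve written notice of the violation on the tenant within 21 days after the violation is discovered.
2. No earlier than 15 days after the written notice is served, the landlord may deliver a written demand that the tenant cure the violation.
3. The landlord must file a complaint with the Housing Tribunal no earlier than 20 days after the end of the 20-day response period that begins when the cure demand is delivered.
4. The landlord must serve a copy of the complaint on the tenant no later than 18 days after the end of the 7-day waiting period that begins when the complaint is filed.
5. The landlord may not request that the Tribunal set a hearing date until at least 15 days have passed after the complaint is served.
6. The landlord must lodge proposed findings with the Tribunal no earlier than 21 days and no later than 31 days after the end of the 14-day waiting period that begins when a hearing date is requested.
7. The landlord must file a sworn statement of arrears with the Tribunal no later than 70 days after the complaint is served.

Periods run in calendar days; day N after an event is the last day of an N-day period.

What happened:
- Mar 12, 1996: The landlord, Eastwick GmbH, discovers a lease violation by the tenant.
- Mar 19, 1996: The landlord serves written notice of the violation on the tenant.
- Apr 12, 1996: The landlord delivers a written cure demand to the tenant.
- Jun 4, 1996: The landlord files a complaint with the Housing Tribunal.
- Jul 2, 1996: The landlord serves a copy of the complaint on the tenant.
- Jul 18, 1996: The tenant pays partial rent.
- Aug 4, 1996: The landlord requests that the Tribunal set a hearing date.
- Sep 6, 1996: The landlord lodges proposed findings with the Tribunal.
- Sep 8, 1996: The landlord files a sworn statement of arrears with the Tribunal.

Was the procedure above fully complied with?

Step 1: 21 days after Mar 12, 1996 (when the violation is discovered) is Apr 2, 1996; completed Mar 19, 1996, before the deadline.
Step 2: the earliest permitted date is 15 days after Mar 19, 1996 (when the written notice is served), i.e. Apr 3, 1996; done Apr 12, 1996 — permitted.
Step 3: the earliest permitted date is 20 days after May 2, 1996 (end of the 20-day response period, which began when the cure demand is delivered on Apr 12, 1996), i.e. May 22, 1996; done Jun 4, 1996, after the minimum wait.
Step 4: 18 days after Jun 11, 1996 (end of the 7-day waiting period, which began when the complaint is filed on Jun 4, 1996) is Jun 29, 1996; not done until Jul 2, 1996, 3 days after the deadline.
Later steps need not be reached.

No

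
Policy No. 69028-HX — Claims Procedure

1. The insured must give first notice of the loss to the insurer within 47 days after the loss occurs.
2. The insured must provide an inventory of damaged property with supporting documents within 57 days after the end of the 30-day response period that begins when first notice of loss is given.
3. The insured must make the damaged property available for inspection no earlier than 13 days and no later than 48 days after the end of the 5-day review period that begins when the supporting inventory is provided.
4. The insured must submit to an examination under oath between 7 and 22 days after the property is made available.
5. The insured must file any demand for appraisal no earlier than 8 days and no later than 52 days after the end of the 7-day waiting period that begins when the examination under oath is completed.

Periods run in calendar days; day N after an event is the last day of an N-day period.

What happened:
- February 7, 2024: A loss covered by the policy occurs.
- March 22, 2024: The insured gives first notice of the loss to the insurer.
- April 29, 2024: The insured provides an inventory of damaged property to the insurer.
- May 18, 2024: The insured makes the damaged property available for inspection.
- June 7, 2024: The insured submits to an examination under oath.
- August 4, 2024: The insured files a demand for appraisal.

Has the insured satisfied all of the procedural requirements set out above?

Yes

(1) due by February 7, 2024 + 47 days = March 25, 2024; done March 22, 2024 — timely.
(2) due by April 21, 2024 + 57 days = June 17, 2024; April 29, 2024 is within that limit.
(3) the permitted window runs from May 4, 2024 + 13 = May 17, 2024 to May 4, 2024 + 48 = June 21, 2024; done May 18, 2024, which is between those dates.
(4) the permitted window runs from May 18, 2024 + 7 = May 25, 2024 to May 18, 2024 + 22 = June 9, 2024; June 7, 2024 falls inside that range.
(5) the permitted window runs from June 14, 2024 + 8 = June 22, 2024 to June 14, 2024 + 52 = August 5, 2024; done August 4, 2024, which is between those dates.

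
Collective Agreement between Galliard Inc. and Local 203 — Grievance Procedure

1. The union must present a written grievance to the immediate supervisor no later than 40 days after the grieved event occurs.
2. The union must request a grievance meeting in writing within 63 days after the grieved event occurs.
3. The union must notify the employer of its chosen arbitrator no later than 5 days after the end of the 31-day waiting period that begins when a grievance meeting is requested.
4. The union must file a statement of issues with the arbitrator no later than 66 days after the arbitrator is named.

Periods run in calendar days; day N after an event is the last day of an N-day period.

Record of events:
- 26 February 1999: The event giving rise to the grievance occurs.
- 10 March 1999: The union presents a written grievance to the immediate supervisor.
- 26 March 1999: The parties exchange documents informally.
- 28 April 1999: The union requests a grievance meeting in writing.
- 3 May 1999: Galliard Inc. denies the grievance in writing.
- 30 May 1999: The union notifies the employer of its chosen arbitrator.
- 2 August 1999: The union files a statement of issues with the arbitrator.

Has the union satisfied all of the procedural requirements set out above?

Step 1 — counting 40 days from 26 February 1999 (when the grieved event occurs) gives a deadline of 7 April 1999; done 10 March 1999 — timely.
Step 2 — counting 63 days from 26 February 1999 (when the grieved event occurs) gives a deadline of 30 April 1999; completed 28 April 1999, before the deadline.
Step 3 — counting 5 days from 29 May 1999 (end of the 31-day waiting period, which began when a grievance meeting is requested on 28 April 1999) gives a deadline of 3 June 1999; done 30 May 1999 — timely.
Step 4 — counting 66 days from 30 May 1999 (when the arbitrator is named) gives a deadline of 4 August 1999; done 2 August 1999 — timely.

Yes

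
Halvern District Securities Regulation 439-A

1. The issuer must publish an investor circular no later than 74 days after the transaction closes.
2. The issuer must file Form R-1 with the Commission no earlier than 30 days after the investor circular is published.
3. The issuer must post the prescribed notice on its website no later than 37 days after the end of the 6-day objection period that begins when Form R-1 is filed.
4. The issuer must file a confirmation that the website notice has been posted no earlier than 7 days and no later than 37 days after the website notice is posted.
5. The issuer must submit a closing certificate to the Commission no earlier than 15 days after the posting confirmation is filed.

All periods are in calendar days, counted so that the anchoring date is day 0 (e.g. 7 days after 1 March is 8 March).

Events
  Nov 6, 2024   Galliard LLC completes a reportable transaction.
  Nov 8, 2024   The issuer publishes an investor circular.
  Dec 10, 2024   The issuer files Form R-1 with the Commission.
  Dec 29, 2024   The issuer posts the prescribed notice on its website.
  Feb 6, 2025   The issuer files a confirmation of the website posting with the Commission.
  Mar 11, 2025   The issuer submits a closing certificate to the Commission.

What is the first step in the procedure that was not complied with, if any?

Step 4

Step 1: 74 days after Nov 6, 2024 (when the transaction closes) is Jan 19, 2025; completed Nov 8, 2024, before the deadline.
Step 2: the earliest permitted date is 30 days after Nov 8, 2024 (when the investor circular is published), i.e. Dec 8, 2024; Dec 10, 2024 is on or after that date.
Step 3: 37 days after Dec 16, 2024 (end of the 6-day objection period, which began when Form R-1 is filed on Dec 10, 2024) is Jan 22, 2025; completed Dec 29, 2024, before the deadline.
Step 4: the window is 7–37 days after Dec 29, 2024 (when the website notice is posted), so Jan 5, 2025 through Feb 4, 2025; Feb 6, 2025 is 2 days past the end of the window.
Later steps need not be reached.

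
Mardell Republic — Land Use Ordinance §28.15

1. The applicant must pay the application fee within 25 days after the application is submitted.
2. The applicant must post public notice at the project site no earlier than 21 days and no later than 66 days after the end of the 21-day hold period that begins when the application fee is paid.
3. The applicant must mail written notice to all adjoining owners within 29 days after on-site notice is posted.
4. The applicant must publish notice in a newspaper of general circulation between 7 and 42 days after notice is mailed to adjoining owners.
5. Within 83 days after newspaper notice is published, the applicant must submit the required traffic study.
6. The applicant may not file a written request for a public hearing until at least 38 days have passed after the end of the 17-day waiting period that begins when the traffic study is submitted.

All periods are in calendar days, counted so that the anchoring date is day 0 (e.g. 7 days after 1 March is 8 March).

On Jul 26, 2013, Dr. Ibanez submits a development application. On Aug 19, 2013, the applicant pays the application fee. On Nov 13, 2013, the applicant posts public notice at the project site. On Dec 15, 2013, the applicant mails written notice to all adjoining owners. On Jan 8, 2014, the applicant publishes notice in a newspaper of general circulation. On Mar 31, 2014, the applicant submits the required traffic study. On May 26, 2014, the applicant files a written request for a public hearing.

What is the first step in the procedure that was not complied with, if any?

Step 3

Step 1 — counting 25 days from Jul 26, 2013 (when the application is submitted) gives a deadline of Aug 20, 2013; completed Aug 19, 2013, before the deadline.
Step 2 — 21 and 66 days from Sep 9, 2013 (end of the 21-day hold period, which began when the application fee is paid on Aug 19, 2013) are Sep 30, 2013 and Nov 14, 2013 respectively; done Nov 13, 2013, which is between those dates.
Step 3 — counting 29 days from Nov 13, 2013 (when on-site notice is posted) gives a deadline of Dec 12, 2013; not done until Dec 15, 2013, 3 days after the deadline.
Later steps need not be reached.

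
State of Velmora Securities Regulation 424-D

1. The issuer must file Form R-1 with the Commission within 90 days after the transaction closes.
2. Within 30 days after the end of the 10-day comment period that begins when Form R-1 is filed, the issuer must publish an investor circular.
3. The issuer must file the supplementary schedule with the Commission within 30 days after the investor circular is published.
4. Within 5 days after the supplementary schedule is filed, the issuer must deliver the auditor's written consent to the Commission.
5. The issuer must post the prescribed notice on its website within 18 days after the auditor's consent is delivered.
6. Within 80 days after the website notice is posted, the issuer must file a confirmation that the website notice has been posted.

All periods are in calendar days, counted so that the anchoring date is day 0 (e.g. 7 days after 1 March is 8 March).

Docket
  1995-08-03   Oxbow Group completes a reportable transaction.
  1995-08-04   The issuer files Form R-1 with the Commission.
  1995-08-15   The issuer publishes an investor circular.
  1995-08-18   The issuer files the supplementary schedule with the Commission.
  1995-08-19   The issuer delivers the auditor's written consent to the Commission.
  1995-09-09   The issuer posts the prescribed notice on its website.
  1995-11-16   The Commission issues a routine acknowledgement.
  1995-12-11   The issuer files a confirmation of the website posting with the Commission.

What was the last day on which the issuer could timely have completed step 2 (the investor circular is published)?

Form R-1 is filed on 1995-08-04; the 10-day comment period therefore ends 1995-08-14, and step 2 runs from that date. 30 days after 1995-08-14 is 1995-09-13.

1995-09-13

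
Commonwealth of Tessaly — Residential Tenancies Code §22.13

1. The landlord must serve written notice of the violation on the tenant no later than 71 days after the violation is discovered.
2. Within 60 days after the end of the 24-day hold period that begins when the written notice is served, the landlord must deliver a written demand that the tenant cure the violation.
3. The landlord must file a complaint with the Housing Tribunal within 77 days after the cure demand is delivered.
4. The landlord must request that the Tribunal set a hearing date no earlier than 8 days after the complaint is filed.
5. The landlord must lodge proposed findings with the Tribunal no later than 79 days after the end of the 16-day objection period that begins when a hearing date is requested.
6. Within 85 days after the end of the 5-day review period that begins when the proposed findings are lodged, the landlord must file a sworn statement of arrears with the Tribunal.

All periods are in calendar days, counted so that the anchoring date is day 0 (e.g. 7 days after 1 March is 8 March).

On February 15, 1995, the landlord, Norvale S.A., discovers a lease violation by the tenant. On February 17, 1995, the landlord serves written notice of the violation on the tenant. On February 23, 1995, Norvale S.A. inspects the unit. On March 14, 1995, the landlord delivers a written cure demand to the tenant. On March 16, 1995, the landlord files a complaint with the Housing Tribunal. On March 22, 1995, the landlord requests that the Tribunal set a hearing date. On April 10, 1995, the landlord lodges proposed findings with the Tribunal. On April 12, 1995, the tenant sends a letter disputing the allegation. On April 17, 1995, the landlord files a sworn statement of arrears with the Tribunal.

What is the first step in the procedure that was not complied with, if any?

(1) due by February 15, 1995 + 71 days = April 27, 1995; done February 17, 1995 — timely.
(2) due by March 13, 1995 + 60 days = May 12, 1995; done March 14, 1995 — timely.
(3) due by March 14, 1995 + 77 days = May 30, 1995; March 16, 1995 is within that limit.
(4) permitted from March 16, 1995 + 8 days = March 24, 1995 onward; acted on March 22, 1995, 2 days prematurely.

Step 4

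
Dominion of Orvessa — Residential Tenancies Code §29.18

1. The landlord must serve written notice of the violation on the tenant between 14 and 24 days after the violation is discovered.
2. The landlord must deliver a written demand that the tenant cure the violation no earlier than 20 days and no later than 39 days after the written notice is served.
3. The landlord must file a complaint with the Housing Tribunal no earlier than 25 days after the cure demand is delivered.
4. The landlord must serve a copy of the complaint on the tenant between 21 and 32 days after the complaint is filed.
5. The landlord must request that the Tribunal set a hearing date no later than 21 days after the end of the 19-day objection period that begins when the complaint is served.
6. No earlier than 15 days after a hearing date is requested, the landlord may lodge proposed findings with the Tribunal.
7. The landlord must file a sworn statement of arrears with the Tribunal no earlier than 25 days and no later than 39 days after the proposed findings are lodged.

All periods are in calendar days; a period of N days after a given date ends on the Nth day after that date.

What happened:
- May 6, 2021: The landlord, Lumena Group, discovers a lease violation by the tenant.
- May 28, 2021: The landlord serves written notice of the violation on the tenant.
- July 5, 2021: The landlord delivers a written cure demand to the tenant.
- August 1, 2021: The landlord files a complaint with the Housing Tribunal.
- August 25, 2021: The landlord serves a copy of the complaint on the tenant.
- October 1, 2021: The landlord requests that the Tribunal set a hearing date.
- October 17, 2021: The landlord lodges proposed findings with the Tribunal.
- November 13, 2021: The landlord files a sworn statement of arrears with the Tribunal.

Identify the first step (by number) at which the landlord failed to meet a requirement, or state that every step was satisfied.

Step 1: the window is 14–24 days after May 6, 2021 (when the violation is discovered), so May 20, 2021 through May 30, 2021; done May 28, 2021 — within the window.
Step 2: the window is 20–39 days after May 28, 2021 (when the written notice is served), so June 17, 2021 through July 6, 2021; done July 5, 2021, which is between those dates.
Step 3: the earliest permitted date is 25 days after July 5, 2021 (when the cure demand is delivered), i.e. July 30, 2021; done August 1, 2021, after the minimum wait.
Step 4: the window is 21–32 days after August 1, 2021 (when the complaint is filed), so August 22, 2021 through September 2, 2021; August 25, 2021 falls inside that range.
Step 5: 21 days after September 13, 2021 (end of the 19-day objection period, which began when the complaint is served on August 25, 2021) is October 4, 2021; completed October 1, 2021, before the deadline.
Step 6: the earliest permitted date is 15 days after October 1, 2021 (when a hearing date is requested), i.e. October 16, 2021; October 17, 2021 is on or after that date.
Step 7: the window is 25–39 days after October 17, 2021 (when the proposed findings are lodged), so November 11, 2021 through November 25, 2021; November 13, 2021 falls inside that range.

None — every step was satisfied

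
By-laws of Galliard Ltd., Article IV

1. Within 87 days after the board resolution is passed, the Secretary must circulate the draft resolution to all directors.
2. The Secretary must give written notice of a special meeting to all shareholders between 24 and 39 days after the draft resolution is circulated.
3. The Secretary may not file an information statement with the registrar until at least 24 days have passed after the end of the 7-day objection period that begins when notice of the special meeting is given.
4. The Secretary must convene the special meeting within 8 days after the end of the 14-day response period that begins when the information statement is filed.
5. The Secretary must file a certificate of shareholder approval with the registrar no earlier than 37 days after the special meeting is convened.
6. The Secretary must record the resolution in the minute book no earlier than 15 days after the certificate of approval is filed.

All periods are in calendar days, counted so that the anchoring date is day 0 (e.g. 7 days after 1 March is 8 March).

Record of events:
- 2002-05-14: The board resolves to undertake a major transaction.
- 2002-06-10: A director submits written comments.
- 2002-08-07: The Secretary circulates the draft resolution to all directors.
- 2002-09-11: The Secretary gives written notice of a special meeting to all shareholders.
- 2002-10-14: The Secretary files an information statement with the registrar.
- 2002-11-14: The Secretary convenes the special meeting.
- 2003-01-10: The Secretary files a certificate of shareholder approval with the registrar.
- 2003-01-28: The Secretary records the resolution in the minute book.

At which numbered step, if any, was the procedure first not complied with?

(1) due by 2002-05-14 + 87 days = 2002-08-09; 2002-08-07 is within that limit.
(2) the permitted window runs from 2002-08-07 + 24 = 2002-08-31 to 2002-08-07 + 39 = 2002-09-15; done 2002-09-11, which is between those dates.
(3) permitted from 2002-09-18 + 24 days = 2002-10-12 onward; 2002-10-14 is on or after that date.
(4) due by 2002-10-28 + 8 days = 2002-11-05; done 2002-11-14 — 9 days late.

Step 4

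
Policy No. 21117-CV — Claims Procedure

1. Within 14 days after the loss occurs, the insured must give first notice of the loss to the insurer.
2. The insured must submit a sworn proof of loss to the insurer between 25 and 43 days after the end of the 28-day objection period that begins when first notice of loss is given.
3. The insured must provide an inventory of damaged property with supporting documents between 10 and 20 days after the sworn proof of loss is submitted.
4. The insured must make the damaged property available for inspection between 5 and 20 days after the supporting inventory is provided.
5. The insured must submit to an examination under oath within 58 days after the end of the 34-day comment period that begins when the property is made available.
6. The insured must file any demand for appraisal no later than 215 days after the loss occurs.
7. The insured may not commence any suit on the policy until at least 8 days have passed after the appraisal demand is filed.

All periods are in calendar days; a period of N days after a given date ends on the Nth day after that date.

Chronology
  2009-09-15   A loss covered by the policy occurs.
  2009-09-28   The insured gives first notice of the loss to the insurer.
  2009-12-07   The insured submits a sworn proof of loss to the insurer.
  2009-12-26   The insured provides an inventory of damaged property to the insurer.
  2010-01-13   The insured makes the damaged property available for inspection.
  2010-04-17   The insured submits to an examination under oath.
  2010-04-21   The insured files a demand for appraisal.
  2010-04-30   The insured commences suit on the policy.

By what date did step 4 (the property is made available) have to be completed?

2010-01-15

Step 4 runs from 2009-12-26, when the supporting inventory is provided. The window is 5–20 days after 2009-12-26; it closes on 2010-01-15.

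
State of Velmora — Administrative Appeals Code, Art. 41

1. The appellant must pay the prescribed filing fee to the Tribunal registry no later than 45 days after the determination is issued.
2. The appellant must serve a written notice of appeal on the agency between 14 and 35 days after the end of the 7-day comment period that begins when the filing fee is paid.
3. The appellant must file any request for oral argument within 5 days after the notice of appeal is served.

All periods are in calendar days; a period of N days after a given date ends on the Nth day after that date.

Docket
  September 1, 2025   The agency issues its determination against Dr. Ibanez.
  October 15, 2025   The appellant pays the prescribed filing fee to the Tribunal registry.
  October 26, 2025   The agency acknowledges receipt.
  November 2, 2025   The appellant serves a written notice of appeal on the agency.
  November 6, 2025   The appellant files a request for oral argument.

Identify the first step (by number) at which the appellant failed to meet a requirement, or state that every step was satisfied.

Step 1: 45 days after September 1, 2025 (when the determination is issued) is October 16, 2025; completed October 15, 2025, before the deadline.
Step 2: the window is 14–35 days after October 22, 2025 (end of the 7-day comment period, which began when the filing fee is paid on October 15, 2025), so November 5, 2025 through November 26, 2025; done November 2, 2025 — 3 days before the window opened.
Later steps need not be reached.

Step 2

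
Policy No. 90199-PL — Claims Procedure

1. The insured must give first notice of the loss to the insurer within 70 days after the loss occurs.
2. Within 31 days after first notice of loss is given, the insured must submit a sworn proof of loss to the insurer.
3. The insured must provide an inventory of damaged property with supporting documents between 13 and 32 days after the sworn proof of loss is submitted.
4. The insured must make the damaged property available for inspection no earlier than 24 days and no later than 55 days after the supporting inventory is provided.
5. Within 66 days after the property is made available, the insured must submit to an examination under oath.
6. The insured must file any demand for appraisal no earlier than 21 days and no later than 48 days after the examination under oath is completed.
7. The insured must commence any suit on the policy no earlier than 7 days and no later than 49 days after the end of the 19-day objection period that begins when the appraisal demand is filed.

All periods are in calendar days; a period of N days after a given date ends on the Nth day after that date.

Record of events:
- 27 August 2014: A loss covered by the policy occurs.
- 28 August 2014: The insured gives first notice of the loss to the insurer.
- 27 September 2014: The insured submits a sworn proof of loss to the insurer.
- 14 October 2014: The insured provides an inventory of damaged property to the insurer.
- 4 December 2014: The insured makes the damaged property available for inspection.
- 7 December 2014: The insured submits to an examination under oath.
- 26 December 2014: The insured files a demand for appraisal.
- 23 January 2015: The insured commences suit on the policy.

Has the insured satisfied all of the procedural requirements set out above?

No

(1) due by 27 August 2014 + 70 days = 5 November 2014; completed 28 August 2014, before the deadline.
(2) due by 28 August 2014 + 31 days = 28 September 2014; 27 September 2014 is within that limit.
(3) the permitted window runs from 27 September 2014 + 13 = 10 October 2014 to 27 September 2014 + 32 = 29 October 2014; 14 October 2014 falls inside that range.
(4) the permitted window runs from 14 October 2014 + 24 = 7 November 2014 to 14 October 2014 + 55 = 8 December 2014; done 4 December 2014 — within the window.
(5) due by 4 December 2014 + 66 days = 8 February 2015; done 7 December 2014 — timely.
(6) the permitted window runs from 7 December 2014 + 21 = 28 December 2014 to 7 December 2014 + 48 = 24 January 2015; done 26 December 2014 — 2 days before the window opened.
Later steps need not be reached.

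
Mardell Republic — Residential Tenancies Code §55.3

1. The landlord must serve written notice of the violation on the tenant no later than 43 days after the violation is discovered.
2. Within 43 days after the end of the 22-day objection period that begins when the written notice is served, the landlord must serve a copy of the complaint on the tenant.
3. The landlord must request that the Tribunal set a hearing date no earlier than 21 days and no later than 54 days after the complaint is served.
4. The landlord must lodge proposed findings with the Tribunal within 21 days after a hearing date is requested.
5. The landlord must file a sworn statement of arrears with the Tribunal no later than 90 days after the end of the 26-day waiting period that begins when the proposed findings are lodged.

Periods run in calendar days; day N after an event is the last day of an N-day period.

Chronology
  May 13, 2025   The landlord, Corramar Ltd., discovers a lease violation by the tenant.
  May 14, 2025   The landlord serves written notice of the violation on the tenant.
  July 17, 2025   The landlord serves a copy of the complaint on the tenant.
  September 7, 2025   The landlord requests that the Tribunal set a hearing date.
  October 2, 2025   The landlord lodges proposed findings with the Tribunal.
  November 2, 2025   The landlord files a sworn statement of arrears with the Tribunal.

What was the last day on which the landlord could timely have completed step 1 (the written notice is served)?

Step 1 runs from May 13, 2025, when the violation is discovered. 43 days after May 13, 2025 is June 25, 2025.

June 25, 2025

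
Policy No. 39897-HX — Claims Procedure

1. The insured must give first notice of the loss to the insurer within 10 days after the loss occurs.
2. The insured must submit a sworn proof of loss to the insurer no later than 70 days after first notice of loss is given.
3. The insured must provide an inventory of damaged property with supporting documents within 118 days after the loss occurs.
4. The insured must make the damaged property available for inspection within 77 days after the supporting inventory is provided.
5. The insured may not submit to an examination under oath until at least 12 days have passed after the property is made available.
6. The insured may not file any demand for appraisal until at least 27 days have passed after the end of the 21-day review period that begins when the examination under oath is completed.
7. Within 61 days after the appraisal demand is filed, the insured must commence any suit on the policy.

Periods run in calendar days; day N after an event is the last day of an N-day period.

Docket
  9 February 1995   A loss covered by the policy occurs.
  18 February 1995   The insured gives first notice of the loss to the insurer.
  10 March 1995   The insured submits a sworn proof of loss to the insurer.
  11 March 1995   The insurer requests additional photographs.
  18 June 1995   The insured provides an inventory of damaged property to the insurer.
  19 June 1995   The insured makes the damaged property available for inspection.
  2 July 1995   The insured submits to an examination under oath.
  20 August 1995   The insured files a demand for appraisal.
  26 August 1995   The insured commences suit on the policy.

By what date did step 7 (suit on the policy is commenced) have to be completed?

Step 7 runs from 20 August 1995, when the appraisal demand is filed. 61 days after 20 August 1995 is 20 October 1995.

20 October 1995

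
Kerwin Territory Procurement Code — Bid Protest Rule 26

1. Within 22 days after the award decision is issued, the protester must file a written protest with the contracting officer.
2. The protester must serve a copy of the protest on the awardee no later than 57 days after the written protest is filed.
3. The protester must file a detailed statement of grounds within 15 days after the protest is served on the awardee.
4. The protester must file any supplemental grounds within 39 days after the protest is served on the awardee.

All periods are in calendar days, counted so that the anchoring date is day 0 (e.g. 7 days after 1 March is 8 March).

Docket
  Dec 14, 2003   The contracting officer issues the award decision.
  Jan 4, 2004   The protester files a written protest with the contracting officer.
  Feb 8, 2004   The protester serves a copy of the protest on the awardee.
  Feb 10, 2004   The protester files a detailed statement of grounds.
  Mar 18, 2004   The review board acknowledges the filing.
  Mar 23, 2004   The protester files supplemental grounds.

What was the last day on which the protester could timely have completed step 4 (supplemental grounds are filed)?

Mar 18, 2004

Step 4 runs from Feb 8, 2004, when the protest is served on the awardee. 39 days after Feb 8, 2004 is Mar 18, 2004.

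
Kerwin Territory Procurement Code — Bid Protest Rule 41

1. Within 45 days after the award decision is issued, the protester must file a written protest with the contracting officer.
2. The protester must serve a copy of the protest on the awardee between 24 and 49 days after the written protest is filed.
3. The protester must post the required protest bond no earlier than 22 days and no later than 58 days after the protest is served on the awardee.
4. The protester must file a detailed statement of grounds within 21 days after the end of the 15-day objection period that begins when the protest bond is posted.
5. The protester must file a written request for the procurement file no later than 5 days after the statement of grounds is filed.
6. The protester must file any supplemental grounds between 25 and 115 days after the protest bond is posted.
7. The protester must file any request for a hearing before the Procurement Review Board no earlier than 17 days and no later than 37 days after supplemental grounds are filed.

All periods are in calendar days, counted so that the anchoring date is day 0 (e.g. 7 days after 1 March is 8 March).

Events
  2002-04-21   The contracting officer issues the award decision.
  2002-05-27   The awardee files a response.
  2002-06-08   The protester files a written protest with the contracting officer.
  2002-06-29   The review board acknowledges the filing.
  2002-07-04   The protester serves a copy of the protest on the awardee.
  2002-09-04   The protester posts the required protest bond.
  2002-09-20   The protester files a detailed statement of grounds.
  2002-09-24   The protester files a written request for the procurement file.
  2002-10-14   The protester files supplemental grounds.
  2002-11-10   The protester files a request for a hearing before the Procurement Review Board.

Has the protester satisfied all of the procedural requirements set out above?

No

Step 1: 45 days after 2002-04-21 (when the award decision is issued) is 2002-06-05; done 2002-06-08 — 3 days late.
No need to go further; step 1 was not satisfied.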